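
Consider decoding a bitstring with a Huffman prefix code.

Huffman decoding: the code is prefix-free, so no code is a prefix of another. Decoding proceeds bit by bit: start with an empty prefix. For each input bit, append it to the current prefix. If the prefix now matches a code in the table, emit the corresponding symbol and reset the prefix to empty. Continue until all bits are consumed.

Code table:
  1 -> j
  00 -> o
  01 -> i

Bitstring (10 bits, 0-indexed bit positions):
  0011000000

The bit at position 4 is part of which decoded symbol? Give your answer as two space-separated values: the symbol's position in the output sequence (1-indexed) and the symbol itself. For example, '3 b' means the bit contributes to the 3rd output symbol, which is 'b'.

Answer: 4 o

Derivation:
Bit 0: prefix='0' (no match yet)
Bit 1: prefix='00' -> emit 'o', reset
Bit 2: prefix='1' -> emit 'j', reset
Bit 3: prefix='1' -> emit 'j', reset
Bit 4: prefix='0' (no match yet)
Bit 5: prefix='00' -> emit 'o', reset
Bit 6: prefix='0' (no match yet)
Bit 7: prefix='00' -> emit 'o', reset
Bit 8: prefix='0' (no match yet)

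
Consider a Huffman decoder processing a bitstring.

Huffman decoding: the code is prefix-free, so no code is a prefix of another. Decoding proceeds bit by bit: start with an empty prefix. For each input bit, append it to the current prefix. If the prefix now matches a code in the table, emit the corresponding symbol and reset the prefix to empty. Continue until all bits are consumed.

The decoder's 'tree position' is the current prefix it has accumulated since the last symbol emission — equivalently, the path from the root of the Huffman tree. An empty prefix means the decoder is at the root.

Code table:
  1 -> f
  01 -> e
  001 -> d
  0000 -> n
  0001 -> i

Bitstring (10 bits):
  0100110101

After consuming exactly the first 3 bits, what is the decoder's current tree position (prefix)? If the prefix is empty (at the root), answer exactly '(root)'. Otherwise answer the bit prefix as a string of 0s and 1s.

Bit 0: prefix='0' (no match yet)
Bit 1: prefix='01' -> emit 'e', reset
Bit 2: prefix='0' (no match yet)

Answer: 0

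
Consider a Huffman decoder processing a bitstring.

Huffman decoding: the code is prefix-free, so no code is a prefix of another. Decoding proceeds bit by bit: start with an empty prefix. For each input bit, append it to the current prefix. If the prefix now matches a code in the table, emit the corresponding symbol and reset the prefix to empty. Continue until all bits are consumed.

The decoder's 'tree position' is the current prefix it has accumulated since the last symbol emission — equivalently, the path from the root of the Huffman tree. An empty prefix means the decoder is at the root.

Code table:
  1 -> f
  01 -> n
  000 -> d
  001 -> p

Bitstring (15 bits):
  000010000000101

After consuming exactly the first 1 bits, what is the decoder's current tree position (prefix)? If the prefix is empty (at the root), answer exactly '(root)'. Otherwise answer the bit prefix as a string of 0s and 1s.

Bit 0: prefix='0' (no match yet)

Answer: 0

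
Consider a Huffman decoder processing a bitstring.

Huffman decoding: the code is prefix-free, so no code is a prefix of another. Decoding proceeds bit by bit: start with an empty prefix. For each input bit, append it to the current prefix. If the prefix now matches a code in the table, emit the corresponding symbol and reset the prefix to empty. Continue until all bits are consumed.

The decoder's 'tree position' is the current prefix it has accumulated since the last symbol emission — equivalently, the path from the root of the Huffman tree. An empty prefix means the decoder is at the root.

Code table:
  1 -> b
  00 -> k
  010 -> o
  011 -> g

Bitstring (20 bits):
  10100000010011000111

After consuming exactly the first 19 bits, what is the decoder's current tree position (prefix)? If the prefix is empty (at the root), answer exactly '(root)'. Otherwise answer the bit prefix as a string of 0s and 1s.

Answer: (root)

Derivation:
Bit 0: prefix='1' -> emit 'b', reset
Bit 1: prefix='0' (no match yet)
Bit 2: prefix='01' (no match yet)
Bit 3: prefix='010' -> emit 'o', reset
Bit 4: prefix='0' (no match yet)
Bit 5: prefix='00' -> emit 'k', reset
Bit 6: prefix='0' (no match yet)
Bit 7: prefix='00' -> emit 'k', reset
Bit 8: prefix='0' (no match yet)
Bit 9: prefix='01' (no match yet)
Bit 10: prefix='010' -> emit 'o', reset
Bit 11: prefix='0' (no match yet)
Bit 12: prefix='01' (no match yet)
Bit 13: prefix='011' -> emit 'g', reset
Bit 14: prefix='0' (no match yet)
Bit 15: prefix='00' -> emit 'k', reset
Bit 16: prefix='0' (no match yet)
Bit 17: prefix='01' (no match yet)
Bit 18: prefix='011' -> emit 'g', reset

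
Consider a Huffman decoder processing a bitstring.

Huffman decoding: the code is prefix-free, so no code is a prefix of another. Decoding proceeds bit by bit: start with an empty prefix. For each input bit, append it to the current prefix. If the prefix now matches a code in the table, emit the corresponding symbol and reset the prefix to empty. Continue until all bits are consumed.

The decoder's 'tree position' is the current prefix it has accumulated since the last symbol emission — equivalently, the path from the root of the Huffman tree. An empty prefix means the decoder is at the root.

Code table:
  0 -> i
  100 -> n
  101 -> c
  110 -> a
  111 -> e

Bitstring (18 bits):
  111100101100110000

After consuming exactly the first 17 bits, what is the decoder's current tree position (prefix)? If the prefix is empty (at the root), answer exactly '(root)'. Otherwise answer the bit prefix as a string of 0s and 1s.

Bit 0: prefix='1' (no match yet)
Bit 1: prefix='11' (no match yet)
Bit 2: prefix='111' -> emit 'e', reset
Bit 3: prefix='1' (no match yet)
Bit 4: prefix='10' (no match yet)
Bit 5: prefix='100' -> emit 'n', reset
Bit 6: prefix='1' (no match yet)
Bit 7: prefix='10' (no match yet)
Bit 8: prefix='101' -> emit 'c', reset
Bit 9: prefix='1' (no match yet)
Bit 10: prefix='10' (no match yet)
Bit 11: prefix='100' -> emit 'n', reset
Bit 12: prefix='1' (no match yet)
Bit 13: prefix='11' (no match yet)
Bit 14: prefix='110' -> emit 'a', reset
Bit 15: prefix='0' -> emit 'i', reset
Bit 16: prefix='0' -> emit 'i', reset

Answer: (root)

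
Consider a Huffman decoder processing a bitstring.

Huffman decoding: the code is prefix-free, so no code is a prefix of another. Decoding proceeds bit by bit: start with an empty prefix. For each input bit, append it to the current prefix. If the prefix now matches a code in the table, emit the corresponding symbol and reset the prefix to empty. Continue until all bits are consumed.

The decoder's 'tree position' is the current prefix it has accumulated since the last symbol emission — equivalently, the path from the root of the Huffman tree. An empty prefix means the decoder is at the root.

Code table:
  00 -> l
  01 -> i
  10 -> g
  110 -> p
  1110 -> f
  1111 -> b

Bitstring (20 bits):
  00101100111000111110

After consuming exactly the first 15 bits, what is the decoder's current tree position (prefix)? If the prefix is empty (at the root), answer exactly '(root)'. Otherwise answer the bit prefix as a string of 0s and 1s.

Answer: 1

Derivation:
Bit 0: prefix='0' (no match yet)
Bit 1: prefix='00' -> emit 'l', reset
Bit 2: prefix='1' (no match yet)
Bit 3: prefix='10' -> emit 'g', reset
Bit 4: prefix='1' (no match yet)
Bit 5: prefix='11' (no match yet)
Bit 6: prefix='110' -> emit 'p', reset
Bit 7: prefix='0' (no match yet)
Bit 8: prefix='01' -> emit 'i', reset
Bit 9: prefix='1' (no match yet)
Bit 10: prefix='11' (no match yet)
Bit 11: prefix='110' -> emit 'p', reset
Bit 12: prefix='0' (no match yet)
Bit 13: prefix='00' -> emit 'l', reset
Bit 14: prefix='1' (no match yet)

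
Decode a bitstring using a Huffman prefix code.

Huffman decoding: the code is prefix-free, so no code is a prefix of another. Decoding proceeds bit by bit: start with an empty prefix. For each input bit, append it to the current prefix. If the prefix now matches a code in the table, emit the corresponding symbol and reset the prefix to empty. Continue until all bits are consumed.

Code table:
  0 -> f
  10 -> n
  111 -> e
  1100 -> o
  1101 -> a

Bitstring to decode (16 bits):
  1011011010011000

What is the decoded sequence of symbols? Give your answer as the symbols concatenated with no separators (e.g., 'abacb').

Bit 0: prefix='1' (no match yet)
Bit 1: prefix='10' -> emit 'n', reset
Bit 2: prefix='1' (no match yet)
Bit 3: prefix='11' (no match yet)
Bit 4: prefix='110' (no match yet)
Bit 5: prefix='1101' -> emit 'a', reset
Bit 6: prefix='1' (no match yet)
Bit 7: prefix='10' -> emit 'n', reset
Bit 8: prefix='1' (no match yet)
Bit 9: prefix='10' -> emit 'n', reset
Bit 10: prefix='0' -> emit 'f', reset
Bit 11: prefix='1' (no match yet)
Bit 12: prefix='11' (no match yet)
Bit 13: prefix='110' (no match yet)
Bit 14: prefix='1100' -> emit 'o', reset
Bit 15: prefix='0' -> emit 'f', reset

Answer: nannfof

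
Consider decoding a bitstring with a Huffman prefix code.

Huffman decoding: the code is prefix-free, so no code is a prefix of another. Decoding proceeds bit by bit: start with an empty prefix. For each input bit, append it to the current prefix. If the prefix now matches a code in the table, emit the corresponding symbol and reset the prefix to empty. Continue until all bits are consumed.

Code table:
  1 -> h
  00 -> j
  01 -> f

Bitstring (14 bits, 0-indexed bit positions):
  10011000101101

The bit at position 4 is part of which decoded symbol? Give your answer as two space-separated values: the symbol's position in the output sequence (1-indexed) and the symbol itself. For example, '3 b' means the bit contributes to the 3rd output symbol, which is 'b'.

Answer: 4 h

Derivation:
Bit 0: prefix='1' -> emit 'h', reset
Bit 1: prefix='0' (no match yet)
Bit 2: prefix='00' -> emit 'j', reset
Bit 3: prefix='1' -> emit 'h', reset
Bit 4: prefix='1' -> emit 'h', reset
Bit 5: prefix='0' (no match yet)
Bit 6: prefix='00' -> emit 'j', reset
Bit 7: prefix='0' (no match yet)
Bit 8: prefix='01' -> emit 'f', reset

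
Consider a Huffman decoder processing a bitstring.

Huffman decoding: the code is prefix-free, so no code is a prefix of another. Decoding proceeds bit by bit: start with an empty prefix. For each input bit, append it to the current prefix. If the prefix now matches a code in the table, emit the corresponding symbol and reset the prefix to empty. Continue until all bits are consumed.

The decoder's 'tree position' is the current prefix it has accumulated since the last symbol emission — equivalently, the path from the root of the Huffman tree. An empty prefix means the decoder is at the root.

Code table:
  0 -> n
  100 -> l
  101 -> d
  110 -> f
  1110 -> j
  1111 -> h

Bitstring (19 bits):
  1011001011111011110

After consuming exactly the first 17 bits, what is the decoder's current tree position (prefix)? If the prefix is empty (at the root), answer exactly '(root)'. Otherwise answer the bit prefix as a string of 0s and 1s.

Bit 0: prefix='1' (no match yet)
Bit 1: prefix='10' (no match yet)
Bit 2: prefix='101' -> emit 'd', reset
Bit 3: prefix='1' (no match yet)
Bit 4: prefix='10' (no match yet)
Bit 5: prefix='100' -> emit 'l', reset
Bit 6: prefix='1' (no match yet)
Bit 7: prefix='10' (no match yet)
Bit 8: prefix='101' -> emit 'd', reset
Bit 9: prefix='1' (no match yet)
Bit 10: prefix='11' (no match yet)
Bit 11: prefix='111' (no match yet)
Bit 12: prefix='1111' -> emit 'h', reset
Bit 13: prefix='0' -> emit 'n', reset
Bit 14: prefix='1' (no match yet)
Bit 15: prefix='11' (no match yet)
Bit 16: prefix='111' (no match yet)

Answer: 111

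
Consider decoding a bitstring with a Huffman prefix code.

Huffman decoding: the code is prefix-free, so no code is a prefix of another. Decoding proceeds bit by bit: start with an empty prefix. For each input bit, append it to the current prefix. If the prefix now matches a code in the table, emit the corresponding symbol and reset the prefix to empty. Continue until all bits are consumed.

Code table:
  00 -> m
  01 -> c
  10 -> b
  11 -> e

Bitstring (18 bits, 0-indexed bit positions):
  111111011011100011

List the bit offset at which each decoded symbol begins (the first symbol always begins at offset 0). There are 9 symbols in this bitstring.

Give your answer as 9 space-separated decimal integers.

Answer: 0 2 4 6 8 10 12 14 16

Derivation:
Bit 0: prefix='1' (no match yet)
Bit 1: prefix='11' -> emit 'e', reset
Bit 2: prefix='1' (no match yet)
Bit 3: prefix='11' -> emit 'e', reset
Bit 4: prefix='1' (no match yet)
Bit 5: prefix='11' -> emit 'e', reset
Bit 6: prefix='0' (no match yet)
Bit 7: prefix='01' -> emit 'c', reset
Bit 8: prefix='1' (no match yet)
Bit 9: prefix='10' -> emit 'b', reset
Bit 10: prefix='1' (no match yet)
Bit 11: prefix='11' -> emit 'e', reset
Bit 12: prefix='1' (no match yet)
Bit 13: prefix='10' -> emit 'b', reset
Bit 14: prefix='0' (no match yet)
Bit 15: prefix='00' -> emit 'm', reset
Bit 16: prefix='1' (no match yet)
Bit 17: prefix='11' -> emit 'e', reset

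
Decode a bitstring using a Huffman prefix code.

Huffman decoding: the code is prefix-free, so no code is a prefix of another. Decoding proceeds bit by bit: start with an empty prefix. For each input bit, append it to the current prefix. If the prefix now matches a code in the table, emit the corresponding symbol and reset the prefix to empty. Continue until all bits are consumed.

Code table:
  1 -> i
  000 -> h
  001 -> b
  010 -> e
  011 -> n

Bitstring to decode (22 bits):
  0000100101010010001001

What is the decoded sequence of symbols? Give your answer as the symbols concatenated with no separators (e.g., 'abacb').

Answer: heeieebb

Derivation:
Bit 0: prefix='0' (no match yet)
Bit 1: prefix='00' (no match yet)
Bit 2: prefix='000' -> emit 'h', reset
Bit 3: prefix='0' (no match yet)
Bit 4: prefix='01' (no match yet)
Bit 5: prefix='010' -> emit 'e', reset
Bit 6: prefix='0' (no match yet)
Bit 7: prefix='01' (no match yet)
Bit 8: prefix='010' -> emit 'e', reset
Bit 9: prefix='1' -> emit 'i', reset
Bit 10: prefix='0' (no match yet)
Bit 11: prefix='01' (no match yet)
Bit 12: prefix='010' -> emit 'e', reset
Bit 13: prefix='0' (no match yet)
Bit 14: prefix='01' (no match yet)
Bit 15: prefix='010' -> emit 'e', reset
Bit 16: prefix='0' (no match yet)
Bit 17: prefix='00' (no match yet)
Bit 18: prefix='001' -> emit 'b', reset
Bit 19: prefix='0' (no match yet)
Bit 20: prefix='00' (no match yet)
Bit 21: prefix='001' -> emit 'b', reset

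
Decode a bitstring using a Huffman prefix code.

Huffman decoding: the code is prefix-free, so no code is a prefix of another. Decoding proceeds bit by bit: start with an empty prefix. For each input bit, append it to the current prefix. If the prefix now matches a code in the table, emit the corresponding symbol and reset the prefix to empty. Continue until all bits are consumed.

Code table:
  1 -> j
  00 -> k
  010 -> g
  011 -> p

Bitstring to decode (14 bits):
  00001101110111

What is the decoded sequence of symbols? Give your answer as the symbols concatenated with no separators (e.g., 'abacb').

Bit 0: prefix='0' (no match yet)
Bit 1: prefix='00' -> emit 'k', reset
Bit 2: prefix='0' (no match yet)
Bit 3: prefix='00' -> emit 'k', reset
Bit 4: prefix='1' -> emit 'j', reset
Bit 5: prefix='1' -> emit 'j', reset
Bit 6: prefix='0' (no match yet)
Bit 7: prefix='01' (no match yet)
Bit 8: prefix='011' -> emit 'p', reset
Bit 9: prefix='1' -> emit 'j', reset
Bit 10: prefix='0' (no match yet)
Bit 11: prefix='01' (no match yet)
Bit 12: prefix='011' -> emit 'p', reset
Bit 13: prefix='1' -> emit 'j', reset

Answer: kkjjpjpj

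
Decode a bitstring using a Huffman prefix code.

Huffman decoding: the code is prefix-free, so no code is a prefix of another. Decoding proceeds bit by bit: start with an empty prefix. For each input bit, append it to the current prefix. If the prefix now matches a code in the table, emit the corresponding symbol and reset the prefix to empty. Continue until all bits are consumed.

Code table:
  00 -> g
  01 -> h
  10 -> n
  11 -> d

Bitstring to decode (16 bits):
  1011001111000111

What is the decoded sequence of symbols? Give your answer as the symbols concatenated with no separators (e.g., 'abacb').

Answer: ndgddghd

Derivation:
Bit 0: prefix='1' (no match yet)
Bit 1: prefix='10' -> emit 'n', reset
Bit 2: prefix='1' (no match yet)
Bit 3: prefix='11' -> emit 'd', reset
Bit 4: prefix='0' (no match yet)
Bit 5: prefix='00' -> emit 'g', reset
Bit 6: prefix='1' (no match yet)
Bit 7: prefix='11' -> emit 'd', reset
Bit 8: prefix='1' (no match yet)
Bit 9: prefix='11' -> emit 'd', reset
Bit 10: prefix='0' (no match yet)
Bit 11: prefix='00' -> emit 'g', reset
Bit 12: prefix='0' (no match yet)
Bit 13: prefix='01' -> emit 'h', reset
Bit 14: prefix='1' (no match yet)
Bit 15: prefix='11' -> emit 'd', reset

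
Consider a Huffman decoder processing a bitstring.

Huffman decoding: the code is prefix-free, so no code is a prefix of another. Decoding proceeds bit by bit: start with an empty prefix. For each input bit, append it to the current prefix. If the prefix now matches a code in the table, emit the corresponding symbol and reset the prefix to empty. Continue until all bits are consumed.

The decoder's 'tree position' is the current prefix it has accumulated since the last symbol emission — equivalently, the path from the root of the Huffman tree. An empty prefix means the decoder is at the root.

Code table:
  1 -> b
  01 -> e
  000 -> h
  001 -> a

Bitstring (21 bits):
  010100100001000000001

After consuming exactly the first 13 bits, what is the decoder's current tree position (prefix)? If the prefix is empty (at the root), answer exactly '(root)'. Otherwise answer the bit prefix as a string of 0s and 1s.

Answer: 0

Derivation:
Bit 0: prefix='0' (no match yet)
Bit 1: prefix='01' -> emit 'e', reset
Bit 2: prefix='0' (no match yet)
Bit 3: prefix='01' -> emit 'e', reset
Bit 4: prefix='0' (no match yet)
Bit 5: prefix='00' (no match yet)
Bit 6: prefix='001' -> emit 'a', reset
Bit 7: prefix='0' (no match yet)
Bit 8: prefix='00' (no match yet)
Bit 9: prefix='000' -> emit 'h', reset
Bit 10: prefix='0' (no match yet)
Bit 11: prefix='01' -> emit 'e', reset
Bit 12: prefix='0' (no match yet)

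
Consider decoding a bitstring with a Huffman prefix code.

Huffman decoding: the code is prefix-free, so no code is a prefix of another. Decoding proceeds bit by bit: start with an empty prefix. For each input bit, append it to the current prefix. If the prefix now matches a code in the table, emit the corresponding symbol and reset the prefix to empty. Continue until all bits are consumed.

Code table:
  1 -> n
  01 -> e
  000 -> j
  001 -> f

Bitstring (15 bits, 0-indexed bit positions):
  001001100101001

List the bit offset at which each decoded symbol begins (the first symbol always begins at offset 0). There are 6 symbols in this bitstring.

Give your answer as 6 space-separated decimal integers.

Bit 0: prefix='0' (no match yet)
Bit 1: prefix='00' (no match yet)
Bit 2: prefix='001' -> emit 'f', reset
Bit 3: prefix='0' (no match yet)
Bit 4: prefix='00' (no match yet)
Bit 5: prefix='001' -> emit 'f', reset
Bit 6: prefix='1' -> emit 'n', reset
Bit 7: prefix='0' (no match yet)
Bit 8: prefix='00' (no match yet)
Bit 9: prefix='001' -> emit 'f', reset
Bit 10: prefix='0' (no match yet)
Bit 11: prefix='01' -> emit 'e', reset
Bit 12: prefix='0' (no match yet)
Bit 13: prefix='00' (no match yet)
Bit 14: prefix='001' -> emit 'f', reset

Answer: 0 3 6 7 10 12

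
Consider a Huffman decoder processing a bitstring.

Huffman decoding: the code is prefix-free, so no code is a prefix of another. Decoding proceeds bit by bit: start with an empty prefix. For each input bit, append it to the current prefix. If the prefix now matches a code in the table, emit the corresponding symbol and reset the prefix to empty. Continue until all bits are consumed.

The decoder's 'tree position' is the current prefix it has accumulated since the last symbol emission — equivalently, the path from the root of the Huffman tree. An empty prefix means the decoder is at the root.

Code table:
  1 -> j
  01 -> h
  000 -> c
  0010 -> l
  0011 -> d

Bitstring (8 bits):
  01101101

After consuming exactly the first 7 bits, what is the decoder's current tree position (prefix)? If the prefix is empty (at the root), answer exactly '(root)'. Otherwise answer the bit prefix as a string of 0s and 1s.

Answer: 0

Derivation:
Bit 0: prefix='0' (no match yet)
Bit 1: prefix='01' -> emit 'h', reset
Bit 2: prefix='1' -> emit 'j', reset
Bit 3: prefix='0' (no match yet)
Bit 4: prefix='01' -> emit 'h', reset
Bit 5: prefix='1' -> emit 'j', reset
Bit 6: prefix='0' (no match yet)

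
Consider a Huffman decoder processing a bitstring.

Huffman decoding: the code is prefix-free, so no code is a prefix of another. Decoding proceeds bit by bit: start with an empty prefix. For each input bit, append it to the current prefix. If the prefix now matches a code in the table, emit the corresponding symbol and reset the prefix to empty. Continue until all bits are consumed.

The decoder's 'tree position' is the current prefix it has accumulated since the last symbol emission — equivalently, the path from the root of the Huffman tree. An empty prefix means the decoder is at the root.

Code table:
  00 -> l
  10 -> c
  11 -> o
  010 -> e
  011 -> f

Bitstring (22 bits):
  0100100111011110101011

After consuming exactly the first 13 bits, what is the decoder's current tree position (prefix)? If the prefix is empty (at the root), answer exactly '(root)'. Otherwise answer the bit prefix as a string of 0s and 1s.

Answer: (root)

Derivation:
Bit 0: prefix='0' (no match yet)
Bit 1: prefix='01' (no match yet)
Bit 2: prefix='010' -> emit 'e', reset
Bit 3: prefix='0' (no match yet)
Bit 4: prefix='01' (no match yet)
Bit 5: prefix='010' -> emit 'e', reset
Bit 6: prefix='0' (no match yet)
Bit 7: prefix='01' (no match yet)
Bit 8: prefix='011' -> emit 'f', reset
Bit 9: prefix='1' (no match yet)
Bit 10: prefix='10' -> emit 'c', reset
Bit 11: prefix='1' (no match yet)
Bit 12: prefix='11' -> emit 'o', reset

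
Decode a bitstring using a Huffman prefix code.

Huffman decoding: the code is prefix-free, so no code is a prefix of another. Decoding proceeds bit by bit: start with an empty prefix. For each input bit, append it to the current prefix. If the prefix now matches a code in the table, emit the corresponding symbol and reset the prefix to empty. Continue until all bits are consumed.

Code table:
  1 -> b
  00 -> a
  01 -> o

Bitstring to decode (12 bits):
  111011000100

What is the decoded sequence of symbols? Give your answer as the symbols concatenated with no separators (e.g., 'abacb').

Answer: bbbobaoa

Derivation:
Bit 0: prefix='1' -> emit 'b', reset
Bit 1: prefix='1' -> emit 'b', reset
Bit 2: prefix='1' -> emit 'b', reset
Bit 3: prefix='0' (no match yet)
Bit 4: prefix='01' -> emit 'o', reset
Bit 5: prefix='1' -> emit 'b', reset
Bit 6: prefix='0' (no match yet)
Bit 7: prefix='00' -> emit 'a', reset
Bit 8: prefix='0' (no match yet)
Bit 9: prefix='01' -> emit 'o', reset
Bit 10: prefix='0' (no match yet)
Bit 11: prefix='00' -> emit 'a', reset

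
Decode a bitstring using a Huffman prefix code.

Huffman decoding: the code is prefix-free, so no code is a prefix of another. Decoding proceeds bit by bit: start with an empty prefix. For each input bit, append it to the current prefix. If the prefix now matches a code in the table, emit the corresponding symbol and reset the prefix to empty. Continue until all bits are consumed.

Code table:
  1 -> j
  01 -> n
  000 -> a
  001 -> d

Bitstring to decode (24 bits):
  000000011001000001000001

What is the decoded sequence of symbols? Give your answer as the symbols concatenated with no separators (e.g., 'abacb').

Answer: aanjdadad

Derivation:
Bit 0: prefix='0' (no match yet)
Bit 1: prefix='00' (no match yet)
Bit 2: prefix='000' -> emit 'a', reset
Bit 3: prefix='0' (no match yet)
Bit 4: prefix='00' (no match yet)
Bit 5: prefix='000' -> emit 'a', reset
Bit 6: prefix='0' (no match yet)
Bit 7: prefix='01' -> emit 'n', reset
Bit 8: prefix='1' -> emit 'j', reset
Bit 9: prefix='0' (no match yet)
Bit 10: prefix='00' (no match yet)
Bit 11: prefix='001' -> emit 'd', reset
Bit 12: prefix='0' (no match yet)
Bit 13: prefix='00' (no match yet)
Bit 14: prefix='000' -> emit 'a', reset
Bit 15: prefix='0' (no match yet)
Bit 16: prefix='00' (no match yet)
Bit 17: prefix='001' -> emit 'd', reset
Bit 18: prefix='0' (no match yet)
Bit 19: prefix='00' (no match yet)
Bit 20: prefix='000' -> emit 'a', reset
Bit 21: prefix='0' (no match yet)
Bit 22: prefix='00' (no match yet)
Bit 23: prefix='001' -> emit 'd', reset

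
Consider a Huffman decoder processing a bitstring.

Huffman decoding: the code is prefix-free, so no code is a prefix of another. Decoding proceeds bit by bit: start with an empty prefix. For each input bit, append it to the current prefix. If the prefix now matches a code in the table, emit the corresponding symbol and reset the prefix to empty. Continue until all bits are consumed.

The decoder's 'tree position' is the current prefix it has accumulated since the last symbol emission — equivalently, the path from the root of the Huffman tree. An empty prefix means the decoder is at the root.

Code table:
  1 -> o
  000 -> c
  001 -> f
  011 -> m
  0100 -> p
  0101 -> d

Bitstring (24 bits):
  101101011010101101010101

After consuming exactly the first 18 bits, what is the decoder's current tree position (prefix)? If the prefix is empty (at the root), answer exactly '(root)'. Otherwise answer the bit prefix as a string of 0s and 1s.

Bit 0: prefix='1' -> emit 'o', reset
Bit 1: prefix='0' (no match yet)
Bit 2: prefix='01' (no match yet)
Bit 3: prefix='011' -> emit 'm', reset
Bit 4: prefix='0' (no match yet)
Bit 5: prefix='01' (no match yet)
Bit 6: prefix='010' (no match yet)
Bit 7: prefix='0101' -> emit 'd', reset
Bit 8: prefix='1' -> emit 'o', reset
Bit 9: prefix='0' (no match yet)
Bit 10: prefix='01' (no match yet)
Bit 11: prefix='010' (no match yet)
Bit 12: prefix='0101' -> emit 'd', reset
Bit 13: prefix='0' (no match yet)
Bit 14: prefix='01' (no match yet)
Bit 15: prefix='011' -> emit 'm', reset
Bit 16: prefix='0' (no match yet)
Bit 17: prefix='01' (no match yet)

Answer: 01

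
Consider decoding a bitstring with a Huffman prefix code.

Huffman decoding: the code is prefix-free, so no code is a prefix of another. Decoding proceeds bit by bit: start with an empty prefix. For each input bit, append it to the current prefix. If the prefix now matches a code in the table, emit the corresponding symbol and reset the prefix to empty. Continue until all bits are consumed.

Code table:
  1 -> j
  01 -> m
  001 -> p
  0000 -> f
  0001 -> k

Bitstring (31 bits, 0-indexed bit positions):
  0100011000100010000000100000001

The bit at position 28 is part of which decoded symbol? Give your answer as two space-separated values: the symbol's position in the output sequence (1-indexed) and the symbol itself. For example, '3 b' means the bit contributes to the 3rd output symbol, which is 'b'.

Answer: 9 k

Derivation:
Bit 0: prefix='0' (no match yet)
Bit 1: prefix='01' -> emit 'm', reset
Bit 2: prefix='0' (no match yet)
Bit 3: prefix='00' (no match yet)
Bit 4: prefix='000' (no match yet)
Bit 5: prefix='0001' -> emit 'k', reset
Bit 6: prefix='1' -> emit 'j', reset
Bit 7: prefix='0' (no match yet)
Bit 8: prefix='00' (no match yet)
Bit 9: prefix='000' (no match yet)
Bit 10: prefix='0001' -> emit 'k', reset
Bit 11: prefix='0' (no match yet)
Bit 12: prefix='00' (no match yet)
Bit 13: prefix='000' (no match yet)
Bit 14: prefix='0001' -> emit 'k', reset
Bit 15: prefix='0' (no match yet)
Bit 16: prefix='00' (no match yet)
Bit 17: prefix='000' (no match yet)
Bit 18: prefix='0000' -> emit 'f', reset
Bit 19: prefix='0' (no match yet)
Bit 20: prefix='00' (no match yet)
Bit 21: prefix='000' (no match yet)
Bit 22: prefix='0001' -> emit 'k', reset
Bit 23: prefix='0' (no match yet)
Bit 24: prefix='00' (no match yet)
Bit 25: prefix='000' (no match yet)
Bit 26: prefix='0000' -> emit 'f', reset
Bit 27: prefix='0' (no match yet)
Bit 28: prefix='00' (no match yet)
Bit 29: prefix='000' (no match yet)
Bit 30: prefix='0001' -> emit 'k', reset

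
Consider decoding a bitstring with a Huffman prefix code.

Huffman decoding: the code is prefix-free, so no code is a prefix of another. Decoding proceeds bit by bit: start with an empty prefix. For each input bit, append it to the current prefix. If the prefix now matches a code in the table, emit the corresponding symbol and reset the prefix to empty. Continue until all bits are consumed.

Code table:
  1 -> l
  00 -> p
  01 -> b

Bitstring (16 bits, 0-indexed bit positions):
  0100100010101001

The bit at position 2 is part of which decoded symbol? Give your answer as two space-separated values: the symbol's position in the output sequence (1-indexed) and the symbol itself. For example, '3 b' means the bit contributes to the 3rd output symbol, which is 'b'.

Bit 0: prefix='0' (no match yet)
Bit 1: prefix='01' -> emit 'b', reset
Bit 2: prefix='0' (no match yet)
Bit 3: prefix='00' -> emit 'p', reset
Bit 4: prefix='1' -> emit 'l', reset
Bit 5: prefix='0' (no match yet)
Bit 6: prefix='00' -> emit 'p', reset

Answer: 2 p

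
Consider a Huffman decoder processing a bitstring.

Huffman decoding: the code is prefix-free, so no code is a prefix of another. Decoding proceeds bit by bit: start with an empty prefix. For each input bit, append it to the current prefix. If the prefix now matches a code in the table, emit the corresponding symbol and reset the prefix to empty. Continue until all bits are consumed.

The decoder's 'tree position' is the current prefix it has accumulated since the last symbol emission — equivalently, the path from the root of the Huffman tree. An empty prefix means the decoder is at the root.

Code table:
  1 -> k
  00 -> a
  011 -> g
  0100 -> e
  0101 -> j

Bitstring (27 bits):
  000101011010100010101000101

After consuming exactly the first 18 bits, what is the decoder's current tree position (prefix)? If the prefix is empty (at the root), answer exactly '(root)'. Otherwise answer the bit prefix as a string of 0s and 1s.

Answer: 010

Derivation:
Bit 0: prefix='0' (no match yet)
Bit 1: prefix='00' -> emit 'a', reset
Bit 2: prefix='0' (no match yet)
Bit 3: prefix='01' (no match yet)
Bit 4: prefix='010' (no match yet)
Bit 5: prefix='0101' -> emit 'j', reset
Bit 6: prefix='0' (no match yet)
Bit 7: prefix='01' (no match yet)
Bit 8: prefix='011' -> emit 'g', reset
Bit 9: prefix='0' (no match yet)
Bit 10: prefix='01' (no match yet)
Bit 11: prefix='010' (no match yet)
Bit 12: prefix='0101' -> emit 'j', reset
Bit 13: prefix='0' (no match yet)
Bit 14: prefix='00' -> emit 'a', reset
Bit 15: prefix='0' (no match yet)
Bit 16: prefix='01' (no match yet)
Bit 17: prefix='010' (no match yet)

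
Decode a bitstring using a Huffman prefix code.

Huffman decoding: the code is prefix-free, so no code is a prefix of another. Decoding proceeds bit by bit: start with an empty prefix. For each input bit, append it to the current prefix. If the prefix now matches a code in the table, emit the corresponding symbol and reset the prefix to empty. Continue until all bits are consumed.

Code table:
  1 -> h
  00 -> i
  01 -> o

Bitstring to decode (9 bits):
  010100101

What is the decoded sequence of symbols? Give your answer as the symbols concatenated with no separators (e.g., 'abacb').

Answer: ooiho

Derivation:
Bit 0: prefix='0' (no match yet)
Bit 1: prefix='01' -> emit 'o', reset
Bit 2: prefix='0' (no match yet)
Bit 3: prefix='01' -> emit 'o', reset
Bit 4: prefix='0' (no match yet)
Bit 5: prefix='00' -> emit 'i', reset
Bit 6: prefix='1' -> emit 'h', reset
Bit 7: prefix='0' (no match yet)
Bit 8: prefix='01' -> emit 'o', reset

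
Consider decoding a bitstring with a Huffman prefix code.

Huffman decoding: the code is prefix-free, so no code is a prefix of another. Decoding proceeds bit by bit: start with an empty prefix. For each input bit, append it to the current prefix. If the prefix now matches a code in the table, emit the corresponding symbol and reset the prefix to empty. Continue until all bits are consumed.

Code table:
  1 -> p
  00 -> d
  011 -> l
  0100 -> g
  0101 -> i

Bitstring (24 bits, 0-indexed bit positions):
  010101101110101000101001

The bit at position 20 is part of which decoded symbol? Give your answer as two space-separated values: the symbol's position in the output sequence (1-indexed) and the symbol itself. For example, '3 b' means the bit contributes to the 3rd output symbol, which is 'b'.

Answer: 7 i

Derivation:
Bit 0: prefix='0' (no match yet)
Bit 1: prefix='01' (no match yet)
Bit 2: prefix='010' (no match yet)
Bit 3: prefix='0101' -> emit 'i', reset
Bit 4: prefix='0' (no match yet)
Bit 5: prefix='01' (no match yet)
Bit 6: prefix='011' -> emit 'l', reset
Bit 7: prefix='0' (no match yet)
Bit 8: prefix='01' (no match yet)
Bit 9: prefix='011' -> emit 'l', reset
Bit 10: prefix='1' -> emit 'p', reset
Bit 11: prefix='0' (no match yet)
Bit 12: prefix='01' (no match yet)
Bit 13: prefix='010' (no match yet)
Bit 14: prefix='0101' -> emit 'i', reset
Bit 15: prefix='0' (no match yet)
Bit 16: prefix='00' -> emit 'd', reset
Bit 17: prefix='0' (no match yet)
Bit 18: prefix='01' (no match yet)
Bit 19: prefix='010' (no match yet)
Bit 20: prefix='0101' -> emit 'i', reset
Bit 21: prefix='0' (no match yet)
Bit 22: prefix='00' -> emit 'd', reset
Bit 23: prefix='1' -> emit 'p', reset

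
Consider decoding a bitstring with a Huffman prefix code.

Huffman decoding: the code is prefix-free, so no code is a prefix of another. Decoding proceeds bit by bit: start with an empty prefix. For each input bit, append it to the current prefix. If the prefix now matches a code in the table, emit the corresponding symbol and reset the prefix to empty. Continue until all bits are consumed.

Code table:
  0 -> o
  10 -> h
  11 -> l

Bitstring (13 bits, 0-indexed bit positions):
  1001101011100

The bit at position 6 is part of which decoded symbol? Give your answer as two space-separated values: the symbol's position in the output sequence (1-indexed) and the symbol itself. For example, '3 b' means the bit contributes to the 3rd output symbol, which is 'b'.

Bit 0: prefix='1' (no match yet)
Bit 1: prefix='10' -> emit 'h', reset
Bit 2: prefix='0' -> emit 'o', reset
Bit 3: prefix='1' (no match yet)
Bit 4: prefix='11' -> emit 'l', reset
Bit 5: prefix='0' -> emit 'o', reset
Bit 6: prefix='1' (no match yet)
Bit 7: prefix='10' -> emit 'h', reset
Bit 8: prefix='1' (no match yet)
Bit 9: prefix='11' -> emit 'l', reset
Bit 10: prefix='1' (no match yet)

Answer: 5 h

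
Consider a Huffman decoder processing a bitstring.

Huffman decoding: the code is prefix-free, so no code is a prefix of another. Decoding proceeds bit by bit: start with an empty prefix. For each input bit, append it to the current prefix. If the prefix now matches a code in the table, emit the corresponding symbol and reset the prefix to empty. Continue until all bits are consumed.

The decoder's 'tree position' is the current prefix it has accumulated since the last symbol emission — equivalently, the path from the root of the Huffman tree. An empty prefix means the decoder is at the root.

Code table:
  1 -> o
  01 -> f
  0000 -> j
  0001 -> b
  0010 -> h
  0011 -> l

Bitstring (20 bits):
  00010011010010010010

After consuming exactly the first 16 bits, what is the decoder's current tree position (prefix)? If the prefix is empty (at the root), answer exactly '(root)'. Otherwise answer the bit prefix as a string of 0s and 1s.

Bit 0: prefix='0' (no match yet)
Bit 1: prefix='00' (no match yet)
Bit 2: prefix='000' (no match yet)
Bit 3: prefix='0001' -> emit 'b', reset
Bit 4: prefix='0' (no match yet)
Bit 5: prefix='00' (no match yet)
Bit 6: prefix='001' (no match yet)
Bit 7: prefix='0011' -> emit 'l', reset
Bit 8: prefix='0' (no match yet)
Bit 9: prefix='01' -> emit 'f', reset
Bit 10: prefix='0' (no match yet)
Bit 11: prefix='00' (no match yet)
Bit 12: prefix='001' (no match yet)
Bit 13: prefix='0010' -> emit 'h', reset
Bit 14: prefix='0' (no match yet)
Bit 15: prefix='01' -> emit 'f', reset

Answer: (root)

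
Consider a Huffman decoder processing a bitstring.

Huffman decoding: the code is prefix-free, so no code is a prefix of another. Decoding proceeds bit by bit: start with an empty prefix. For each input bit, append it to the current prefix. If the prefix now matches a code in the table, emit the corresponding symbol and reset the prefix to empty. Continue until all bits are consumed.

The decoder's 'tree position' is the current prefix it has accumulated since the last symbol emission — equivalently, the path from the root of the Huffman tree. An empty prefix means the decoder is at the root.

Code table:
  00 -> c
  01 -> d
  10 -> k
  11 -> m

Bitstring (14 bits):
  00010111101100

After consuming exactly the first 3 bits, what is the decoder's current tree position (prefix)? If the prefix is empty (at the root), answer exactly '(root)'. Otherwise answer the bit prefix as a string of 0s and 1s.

Bit 0: prefix='0' (no match yet)
Bit 1: prefix='00' -> emit 'c', reset
Bit 2: prefix='0' (no match yet)

Answer: 0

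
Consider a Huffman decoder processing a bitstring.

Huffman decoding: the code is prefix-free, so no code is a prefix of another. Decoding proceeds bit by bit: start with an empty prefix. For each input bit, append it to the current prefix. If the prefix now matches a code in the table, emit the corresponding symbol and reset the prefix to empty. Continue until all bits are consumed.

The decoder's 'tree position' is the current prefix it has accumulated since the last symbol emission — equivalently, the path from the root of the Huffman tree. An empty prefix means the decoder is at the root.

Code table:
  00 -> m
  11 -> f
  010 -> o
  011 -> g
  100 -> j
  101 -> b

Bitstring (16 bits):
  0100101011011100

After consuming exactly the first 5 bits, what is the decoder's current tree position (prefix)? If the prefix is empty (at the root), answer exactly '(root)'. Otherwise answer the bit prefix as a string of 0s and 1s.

Answer: 01

Derivation:
Bit 0: prefix='0' (no match yet)
Bit 1: prefix='01' (no match yet)
Bit 2: prefix='010' -> emit 'o', reset
Bit 3: prefix='0' (no match yet)
Bit 4: prefix='01' (no match yet)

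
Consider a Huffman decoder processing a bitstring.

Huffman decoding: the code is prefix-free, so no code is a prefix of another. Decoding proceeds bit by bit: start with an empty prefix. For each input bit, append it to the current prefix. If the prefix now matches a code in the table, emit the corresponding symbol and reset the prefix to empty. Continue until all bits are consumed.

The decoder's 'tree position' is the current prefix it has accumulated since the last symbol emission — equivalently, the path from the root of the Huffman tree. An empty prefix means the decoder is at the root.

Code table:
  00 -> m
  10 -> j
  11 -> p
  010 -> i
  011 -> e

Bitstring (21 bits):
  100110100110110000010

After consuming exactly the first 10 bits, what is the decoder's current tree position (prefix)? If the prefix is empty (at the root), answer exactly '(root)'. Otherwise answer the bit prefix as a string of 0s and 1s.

Answer: 01

Derivation:
Bit 0: prefix='1' (no match yet)
Bit 1: prefix='10' -> emit 'j', reset
Bit 2: prefix='0' (no match yet)
Bit 3: prefix='01' (no match yet)
Bit 4: prefix='011' -> emit 'e', reset
Bit 5: prefix='0' (no match yet)
Bit 6: prefix='01' (no match yet)
Bit 7: prefix='010' -> emit 'i', reset
Bit 8: prefix='0' (no match yet)
Bit 9: prefix='01' (no match yet)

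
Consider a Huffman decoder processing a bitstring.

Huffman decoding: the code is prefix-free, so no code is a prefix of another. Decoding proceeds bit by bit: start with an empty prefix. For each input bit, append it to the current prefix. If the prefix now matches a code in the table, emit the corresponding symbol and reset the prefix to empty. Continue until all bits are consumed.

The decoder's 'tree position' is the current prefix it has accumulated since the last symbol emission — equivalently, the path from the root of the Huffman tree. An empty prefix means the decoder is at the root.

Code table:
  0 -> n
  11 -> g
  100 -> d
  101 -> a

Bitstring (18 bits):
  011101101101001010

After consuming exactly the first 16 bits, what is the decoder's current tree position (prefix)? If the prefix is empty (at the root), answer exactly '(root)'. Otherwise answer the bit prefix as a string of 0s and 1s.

Answer: 10

Derivation:
Bit 0: prefix='0' -> emit 'n', reset
Bit 1: prefix='1' (no match yet)
Bit 2: prefix='11' -> emit 'g', reset
Bit 3: prefix='1' (no match yet)
Bit 4: prefix='10' (no match yet)
Bit 5: prefix='101' -> emit 'a', reset
Bit 6: prefix='1' (no match yet)
Bit 7: prefix='10' (no match yet)
Bit 8: prefix='101' -> emit 'a', reset
Bit 9: prefix='1' (no match yet)
Bit 10: prefix='10' (no match yet)
Bit 11: prefix='101' -> emit 'a', reset
Bit 12: prefix='0' -> emit 'n', reset
Bit 13: prefix='0' -> emit 'n', reset
Bit 14: prefix='1' (no match yet)
Bit 15: prefix='10' (no match yet)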